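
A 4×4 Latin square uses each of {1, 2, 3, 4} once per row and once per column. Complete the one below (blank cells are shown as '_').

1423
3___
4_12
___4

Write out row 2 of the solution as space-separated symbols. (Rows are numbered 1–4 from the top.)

(r2,c3) = 4
(r2,c4) = 1
(r3,c2) = 3
(r4,c1) = 2
(r4,c2) = 1
(r4,c3) = 3
(r2,c2) = 2

3 2 4 1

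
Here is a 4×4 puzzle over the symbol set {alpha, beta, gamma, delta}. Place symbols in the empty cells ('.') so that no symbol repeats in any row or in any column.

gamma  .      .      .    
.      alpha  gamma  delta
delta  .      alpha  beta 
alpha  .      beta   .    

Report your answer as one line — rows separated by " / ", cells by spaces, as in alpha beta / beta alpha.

gamma beta delta alpha / beta alpha gamma delta / delta gamma alpha beta / alpha delta beta gamma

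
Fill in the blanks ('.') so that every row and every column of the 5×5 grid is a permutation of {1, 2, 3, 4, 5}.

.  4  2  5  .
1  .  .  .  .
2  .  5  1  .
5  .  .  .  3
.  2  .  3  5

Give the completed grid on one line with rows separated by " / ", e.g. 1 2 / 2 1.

3 4 2 5 1 / 1 5 3 4 2 / 2 3 5 1 4 / 5 1 4 2 3 / 4 2 1 3 5

(r1,c1) = 3
(r1,c5) = 1
(r3,c2) = 3
(r3,c5) = 4
(r4,c2) = 1
(r4,c3) = 4
(r4,c4) = 2
(r5,c1) = 4
(r5,c3) = 1
(r2,c2) = 5
(r2,c3) = 3
(r2,c4) = 4
(r2,c5) = 2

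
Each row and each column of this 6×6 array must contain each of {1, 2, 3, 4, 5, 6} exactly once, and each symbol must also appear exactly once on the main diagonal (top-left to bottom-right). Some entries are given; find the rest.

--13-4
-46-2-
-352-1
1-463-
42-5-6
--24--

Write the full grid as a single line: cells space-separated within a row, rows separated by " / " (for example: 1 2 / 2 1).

(r1,c1) = 2
(r2,c4) = 1
(r3,c1) = 6
(r3,c5) = 4
(r4,c2) = 5
(r4,c6) = 2
(r5,c3) = 3
(r5,c5) = 1
(r6,c6) = 3
(r1,c2) = 6
(r1,c5) = 5
(r2,c6) = 5
(r6,c1) = 5
(r6,c2) = 1
(r6,c5) = 6
(r2,c1) = 3

2 6 1 3 5 4 / 3 4 6 1 2 5 / 6 3 5 2 4 1 / 1 5 4 6 3 2 / 4 2 3 5 1 6 / 5 1 2 4 6 3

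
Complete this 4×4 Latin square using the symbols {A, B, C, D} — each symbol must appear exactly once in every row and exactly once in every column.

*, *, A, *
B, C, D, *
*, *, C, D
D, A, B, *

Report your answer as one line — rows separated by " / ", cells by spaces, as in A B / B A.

C D A B / B C D A / A B C D / D A B C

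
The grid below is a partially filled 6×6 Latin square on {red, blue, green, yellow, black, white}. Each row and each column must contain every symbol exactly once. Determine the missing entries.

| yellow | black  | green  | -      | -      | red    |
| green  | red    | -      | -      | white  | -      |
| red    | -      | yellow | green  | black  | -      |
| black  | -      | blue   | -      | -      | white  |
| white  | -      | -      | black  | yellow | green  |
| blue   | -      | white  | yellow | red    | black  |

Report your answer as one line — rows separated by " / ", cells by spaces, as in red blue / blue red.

yellow black green white blue red / green red black blue white yellow / red white yellow green black blue / black yellow blue red green white / white blue red black yellow green / blue green white yellow red black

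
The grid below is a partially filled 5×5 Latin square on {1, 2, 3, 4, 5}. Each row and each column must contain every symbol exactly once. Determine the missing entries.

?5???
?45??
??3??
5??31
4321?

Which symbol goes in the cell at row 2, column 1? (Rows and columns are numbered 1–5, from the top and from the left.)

1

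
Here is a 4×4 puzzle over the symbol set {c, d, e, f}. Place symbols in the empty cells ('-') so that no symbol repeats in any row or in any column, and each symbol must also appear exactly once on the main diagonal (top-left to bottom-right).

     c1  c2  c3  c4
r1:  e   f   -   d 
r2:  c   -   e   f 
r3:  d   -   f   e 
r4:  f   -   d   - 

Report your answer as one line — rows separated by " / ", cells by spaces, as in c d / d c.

e f c d / c d e f / d c f e / f e d c

Cell (r1,c3): row 1 has {d,e,f}; column 3 has {d,e,f} → c.
Cell (r2,c2): row 2 has {c,e,f}; column 2 has {f}; the diagonal has {e,f} → d.
Cell (r3,c2): row 3 has {d,e,f}; column 2 has {d,f} → c.
Cell (r4,c2): row 4 has {d,f}; column 2 has {c,d,f} → e.
Cell (r4,c4): row 4 has {d,e,f}; column 4 has {d,e,f}; the diagonal has {d,e,f} → c.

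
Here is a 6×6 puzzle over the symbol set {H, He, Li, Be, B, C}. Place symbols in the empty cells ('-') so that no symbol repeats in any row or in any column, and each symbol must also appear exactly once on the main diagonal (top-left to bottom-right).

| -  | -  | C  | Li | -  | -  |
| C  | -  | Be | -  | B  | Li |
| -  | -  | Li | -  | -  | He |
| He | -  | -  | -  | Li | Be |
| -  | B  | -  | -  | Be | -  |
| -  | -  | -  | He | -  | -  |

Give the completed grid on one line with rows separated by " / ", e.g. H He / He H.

H Be C Li He B / C He Be H B Li / B H Li Be C He / He C H B Li Be / Li B He C Be H / Be Li B He H C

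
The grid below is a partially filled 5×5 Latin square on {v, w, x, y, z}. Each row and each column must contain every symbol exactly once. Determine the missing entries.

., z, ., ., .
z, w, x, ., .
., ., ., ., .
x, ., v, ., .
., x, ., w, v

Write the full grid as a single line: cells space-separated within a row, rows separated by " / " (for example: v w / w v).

row 2 has {w,x,z}; column 5 has {v} — only y is left for (r2,c5).
row 4 has {v,x}; column 2 has {w,x,z} — only y is left for (r4,c2).
row 4 has {v,x,y}; column 4 has {w} — only z is left for (r4,c4).
row 4 has {v,x,y,z}; column 5 has {v,y} — only w is left for (r4,c5).
row 5 has {v,w,x}; column 1 has {x,z} — only y is left for (r5,c1).
row 5 has {v,w,x,y}; column 3 has {v,x} — only z is left for (r5,c3).
row 1 has {z}; column 5 has {v,w,y} — only x is left for (r1,c5).
row 2 has {w,x,y,z}; column 4 has {w,z} — only v is left for (r2,c4).
row 3 is empty so far; column 2 has {w,x,y,z} — only v is left for (r3,c2).
row 3 has {v}; column 5 has {v,w,x,y} — only z is left for (r3,c5).
row 1 has {x,z}; column 4 has {v,w,z} — only y is left for (r1,c4).
row 3 has {v,z}; column 1 has {x,y,z} — only w is left for (r3,c1).
row 3 has {v,w,z}; column 3 has {v,x,z} — only y is left for (r3,c3).
row 3 has {v,w,y,z}; column 4 has {v,w,y,z} — only x is left for (r3,c4).
row 1 has {x,y,z}; column 1 has {w,x,y,z} — only v is left for (r1,c1).
row 1 has {v,x,y,z}; column 3 has {v,x,y,z} — only w is left for (r1,c3).

v z w y x / z w x v y / w v y x z / x y v z w / y x z w v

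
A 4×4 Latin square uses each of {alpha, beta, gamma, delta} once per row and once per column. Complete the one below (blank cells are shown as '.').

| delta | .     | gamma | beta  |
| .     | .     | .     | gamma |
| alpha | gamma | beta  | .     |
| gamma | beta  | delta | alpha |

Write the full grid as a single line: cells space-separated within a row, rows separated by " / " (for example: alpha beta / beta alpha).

delta alpha gamma beta / beta delta alpha gamma / alpha gamma beta delta / gamma beta delta alpha

Cell (r1,c2): row 1 has {beta,gamma,delta}; column 2 has {beta,gamma} → alpha.
Cell (r2,c1): row 2 has {gamma}; column 1 has {alpha,gamma,delta} → beta.
Cell (r2,c2): row 2 has {beta,gamma}; column 2 has {alpha,beta,gamma} → delta.
Cell (r2,c3): row 2 has {beta,gamma,delta}; column 3 has {beta,gamma,delta} → alpha.
Cell (r3,c4): row 3 has {alpha,beta,gamma}; column 4 has {alpha,beta,gamma} → delta.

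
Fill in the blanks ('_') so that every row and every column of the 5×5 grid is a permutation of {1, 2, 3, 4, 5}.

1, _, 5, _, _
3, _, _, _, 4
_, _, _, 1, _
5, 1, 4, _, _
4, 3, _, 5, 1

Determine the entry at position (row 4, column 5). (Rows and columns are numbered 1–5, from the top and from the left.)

2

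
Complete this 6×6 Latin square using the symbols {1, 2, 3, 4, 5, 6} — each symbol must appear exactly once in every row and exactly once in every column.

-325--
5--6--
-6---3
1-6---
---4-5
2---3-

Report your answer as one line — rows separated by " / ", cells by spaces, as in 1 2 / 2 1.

6 3 2 5 4 1 / 5 1 3 6 2 4 / 4 6 5 2 1 3 / 1 4 6 3 5 2 / 3 2 1 4 6 5 / 2 5 4 1 3 6

(r3,c1) = 4
(r6,c4) = 1
(r1,c1) = 6
(r3,c4) = 2
(r4,c4) = 3
(r5,c1) = 3
(r5,c3) = 1
(r3,c3) = 5
(r3,c5) = 1
(r5,c2) = 2
(r5,c5) = 6
(r6,c3) = 4
(r6,c6) = 6
(r1,c5) = 4
(r1,c6) = 1
(r2,c3) = 3
(r2,c5) = 2
(r2,c6) = 4
(r4,c5) = 5
(r4,c6) = 2
(r6,c2) = 5
(r2,c2) = 1
(r4,c2) = 4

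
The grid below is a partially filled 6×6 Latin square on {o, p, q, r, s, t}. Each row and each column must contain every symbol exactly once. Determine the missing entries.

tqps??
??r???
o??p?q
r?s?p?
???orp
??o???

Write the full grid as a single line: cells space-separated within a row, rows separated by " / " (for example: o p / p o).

t q p s o r / p s r t q o / o r t p s q / r o s q p t / s t q o r p / q p o r t s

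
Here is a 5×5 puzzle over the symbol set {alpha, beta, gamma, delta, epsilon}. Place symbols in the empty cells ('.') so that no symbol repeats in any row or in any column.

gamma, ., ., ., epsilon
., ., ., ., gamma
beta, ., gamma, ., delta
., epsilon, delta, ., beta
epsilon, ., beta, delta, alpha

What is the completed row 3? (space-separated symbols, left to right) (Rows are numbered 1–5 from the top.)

beta alpha gamma epsilon delta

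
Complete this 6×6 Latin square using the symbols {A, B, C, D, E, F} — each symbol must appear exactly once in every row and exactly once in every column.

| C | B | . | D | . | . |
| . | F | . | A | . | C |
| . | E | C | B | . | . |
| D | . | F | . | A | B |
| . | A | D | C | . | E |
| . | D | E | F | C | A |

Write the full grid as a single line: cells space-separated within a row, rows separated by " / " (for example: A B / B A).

row 1 has {B,C,D}; column 3 has {C,D,E,F} — only A is left for (r1,c3).
row 1 has {A,B,C,D}; column 6 has {A,B,C,E} — only F is left for (r1,c6).
row 2 has {A,C,F}; column 3 has {A,C,D,E,F} — only B is left for (r2,c3).
row 3 has {B,C,E}; column 6 has {A,B,C,E,F} — only D is left for (r3,c6).
row 4 has {A,B,D,F}; column 2 has {A,B,D,E,F} — only C is left for (r4,c2).
row 4 has {A,B,C,D,F}; column 4 has {A,B,C,D,F} — only E is left for (r4,c4).
row 6 has {A,C,D,E,F}; column 1 has {C,D} — only B is left for (r6,c1).
row 1 has {A,B,C,D,F}; column 5 has {A,C} — only E is left for (r1,c5).
row 2 has {A,B,C,F}; column 1 has {B,C,D} — only E is left for (r2,c1).
row 2 has {A,B,C,E,F}; column 5 has {A,C,E} — only D is left for (r2,c5).
row 3 has {B,C,D,E}; column 5 has {A,C,D,E} — only F is left for (r3,c5).
row 5 has {A,C,D,E}; column 1 has {B,C,D,E} — only F is left for (r5,c1).
row 5 has {A,C,D,E,F}; column 5 has {A,C,D,E,F} — only B is left for (r5,c5).
row 3 has {B,C,D,E,F}; column 1 has {B,C,D,E,F} — only A is left for (r3,c1).

C B A D E F / E F B A D C / A E C B F D / D C F E A B / F A D C B E / B D E F C A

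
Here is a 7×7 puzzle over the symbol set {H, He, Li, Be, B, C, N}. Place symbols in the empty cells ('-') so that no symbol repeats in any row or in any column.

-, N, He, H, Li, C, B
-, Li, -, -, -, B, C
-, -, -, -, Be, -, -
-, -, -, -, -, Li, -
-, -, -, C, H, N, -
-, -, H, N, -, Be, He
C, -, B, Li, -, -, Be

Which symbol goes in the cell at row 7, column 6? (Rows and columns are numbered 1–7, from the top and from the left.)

(r1,c1): row 1 has {H,He,Li,B,C,N}; column 1 has {C}, so it must be Be.
(r5,c7): row 5 has {H,C,N}; column 7 has {He,Be,B,C}, so it must be Li.
(r5,c3): row 5 has {H,Li,C,N}; column 3 has {H,He,B}, so it must be Be.
(r2,c3): row 2 has {Li,B,C}; column 3 has {H,He,Be,B}, so it must be N.
(r2,c5): row 2 has {Li,B,C,N}; column 5 has {H,Li,Be}, so it must be He.
(r4,c3): row 4 has {Li}; column 3 has {H,He,Be,B,N}, so it must be C.
(r7,c5): row 7 has {Li,Be,B,C}; column 5 has {H,He,Li,Be}, so it must be N.
(r2,c1): row 2 has {He,Li,B,C,N}; column 1 has {Be,C}, so it must be H.
(r2,c4): row 2 has {H,He,Li,B,C,N}; column 4 has {H,Li,C,N}, so it must be Be.
(r3,c3): row 3 has {Be}; column 3 has {H,He,Be,B,C,N}, so it must be Li.
(r4,c5): row 4 has {Li,C}; column 5 has {H,He,Li,Be,N}, so it must be B.
(r6,c5): row 6 has {H,He,Be,N}; column 5 has {H,He,Li,Be,B,N}, so it must be C.
(r4,c4): row 4 has {Li,B,C}; column 4 has {H,Li,Be,C,N}, so it must be He.
(r6,c2): row 6 has {H,He,Be,C,N}; column 2 has {Li,N}, so it must be B.
(r3,c4): row 3 has {Li,Be}; column 4 has {H,He,Li,Be,C,N}, so it must be B.
(r4,c1): row 4 has {He,Li,B,C}; column 1 has {H,Be,C}, so it must be N.
(r4,c7): row 4 has {He,Li,B,C,N}; column 7 has {He,Li,Be,B,C}, so it must be H.
(r5,c2): row 5 has {H,Li,Be,C,N}; column 2 has {Li,B,N}, so it must be He.
(r6,c1): row 6 has {H,He,Be,B,C,N}; column 1 has {H,Be,C,N}, so it must be Li.
(r7,c2): row 7 has {Li,Be,B,C,N}; column 2 has {He,Li,B,N}, so it must be H.
(r7,c6): row 7 has {H,Li,Be,B,C,N}; column 6 has {Li,Be,B,C,N}, so it must be He.

He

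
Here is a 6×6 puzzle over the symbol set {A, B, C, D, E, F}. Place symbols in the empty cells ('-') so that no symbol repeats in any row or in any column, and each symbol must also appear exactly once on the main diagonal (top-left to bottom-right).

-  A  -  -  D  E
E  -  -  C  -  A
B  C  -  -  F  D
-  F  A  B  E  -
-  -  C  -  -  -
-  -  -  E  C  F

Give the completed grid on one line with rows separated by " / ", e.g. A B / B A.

C A B F D E / E D F C B A / B C E A F D / D F A B E C / F E C D A B / A B D E C F

(r1,c1): row 1 has {A,D,E}; column 1 has {B,E}; the diagonal has {B,F}, so it must be C.
(r1,c4): row 1 has {A,C,D,E}; column 4 has {B,C,E}, so it must be F.
(r2,c2): row 2 has {A,C,E}; column 2 has {A,C,F}; the diagonal has {B,C,F}, so it must be D.
(r2,c5): row 2 has {A,C,D,E}; column 5 has {C,D,E,F}, so it must be B.
(r3,c3): row 3 has {B,C,D,F}; column 3 has {A,C}; the diagonal has {B,C,D,F}, so it must be E.
(r3,c4): row 3 has {B,C,D,E,F}; column 4 has {B,C,E,F}, so it must be A.
(r4,c1): row 4 has {A,B,E,F}; column 1 has {B,C,E}, so it must be D.
(r4,c6): row 4 has {A,B,D,E,F}; column 6 has {A,D,E,F}, so it must be C.
(r5,c4): row 5 has {C}; column 4 has {A,B,C,E,F}, so it must be D.
(r5,c5): row 5 has {C,D}; column 5 has {B,C,D,E,F}; the diagonal has {B,C,D,E,F}, so it must be A.
(r5,c6): row 5 has {A,C,D}; column 6 has {A,C,D,E,F}, so it must be B.
(r6,c1): row 6 has {C,E,F}; column 1 has {B,C,D,E}, so it must be A.
(r6,c2): row 6 has {A,C,E,F}; column 2 has {A,C,D,F}, so it must be B.
(r6,c3): row 6 has {A,B,C,E,F}; column 3 has {A,C,E}, so it must be D.
(r1,c3): row 1 has {A,C,D,E,F}; column 3 has {A,C,D,E}, so it must be B.
(r2,c3): row 2 has {A,B,C,D,E}; column 3 has {A,B,C,D,E}, so it must be F.
(r5,c1): row 5 has {A,B,C,D}; column 1 has {A,B,C,D,E}, so it must be F.
(r5,c2): row 5 has {A,B,C,D,F}; column 2 has {A,B,C,D,F}, so it must be E.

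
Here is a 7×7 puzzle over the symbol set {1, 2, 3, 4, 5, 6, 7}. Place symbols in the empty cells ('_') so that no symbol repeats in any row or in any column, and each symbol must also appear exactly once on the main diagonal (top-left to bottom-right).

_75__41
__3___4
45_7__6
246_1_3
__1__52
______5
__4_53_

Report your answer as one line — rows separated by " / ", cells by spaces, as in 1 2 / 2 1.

3 7 5 2 6 4 1 / 5 1 3 6 7 2 4 / 4 5 2 7 3 1 6 / 2 4 6 5 1 7 3 / 7 6 1 3 4 5 2 / 1 3 7 4 2 6 5 / 6 2 4 1 5 3 7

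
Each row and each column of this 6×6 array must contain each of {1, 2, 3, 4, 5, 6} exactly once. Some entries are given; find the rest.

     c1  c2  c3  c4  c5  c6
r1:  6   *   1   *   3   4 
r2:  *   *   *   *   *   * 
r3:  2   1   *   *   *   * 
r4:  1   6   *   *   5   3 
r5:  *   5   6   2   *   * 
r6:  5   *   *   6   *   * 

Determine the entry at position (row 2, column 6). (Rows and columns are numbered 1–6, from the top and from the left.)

row 1 has {1,3,4,6}; column 2 has {1,5,6} — only 2 is left for (r1,c2).
row 1 has {1,2,3,4,6}; column 4 has {2,6} — only 5 is left for (r1,c4).
row 4 has {1,3,5,6}; column 4 has {2,5,6} — only 4 is left for (r4,c4).
row 5 has {2,5,6}; column 6 has {3,4} — only 1 is left for (r5,c6).
row 6 has {5,6}; column 6 has {1,3,4} — only 2 is left for (r6,c6).
row 3 has {1,2}; column 4 has {2,4,5,6} — only 3 is left for (r3,c4).
row 4 has {1,3,4,5,6}; column 3 has {1,6} — only 2 is left for (r4,c3).
row 5 has {1,2,5,6}; column 5 has {3,5} — only 4 is left for (r5,c5).
row 6 has {2,5,6}; column 5 has {3,4,5} — only 1 is left for (r6,c5).
row 2 is empty so far; column 4 has {2,3,4,5,6} — only 1 is left for (r2,c4).
row 3 has {1,2,3}; column 5 has {1,3,4,5} — only 6 is left for (r3,c5).
row 3 has {1,2,3,6}; column 6 has {1,2,3,4} — only 5 is left for (r3,c6).
row 5 has {1,2,4,5,6}; column 1 has {1,2,5,6} — only 3 is left for (r5,c1).
row 2 has {1}; column 1 has {1,2,3,5,6} — only 4 is left for (r2,c1).
row 2 has {1,4}; column 2 has {1,2,5,6} — only 3 is left for (r2,c2).
row 2 has {1,3,4}; column 3 has {1,2,6} — only 5 is left for (r2,c3).
row 2 has {1,3,4,5}; column 5 has {1,3,4,5,6} — only 2 is left for (r2,c5).
row 2 has {1,2,3,4,5}; column 6 has {1,2,3,4,5} — only 6 is left for (r2,c6).

6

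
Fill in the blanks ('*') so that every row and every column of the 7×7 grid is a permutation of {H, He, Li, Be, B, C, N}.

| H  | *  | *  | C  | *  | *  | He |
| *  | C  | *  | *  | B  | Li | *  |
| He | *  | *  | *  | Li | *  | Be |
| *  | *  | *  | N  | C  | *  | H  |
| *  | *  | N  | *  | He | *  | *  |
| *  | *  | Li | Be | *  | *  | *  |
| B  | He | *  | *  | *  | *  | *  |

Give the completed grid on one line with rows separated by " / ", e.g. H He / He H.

H Li B C Be N He / Be C H He B Li N / He N C B Li H Be / Li Be He N C B H / C H N Li He Be B / N B Li Be H He C / B He Be H N C Li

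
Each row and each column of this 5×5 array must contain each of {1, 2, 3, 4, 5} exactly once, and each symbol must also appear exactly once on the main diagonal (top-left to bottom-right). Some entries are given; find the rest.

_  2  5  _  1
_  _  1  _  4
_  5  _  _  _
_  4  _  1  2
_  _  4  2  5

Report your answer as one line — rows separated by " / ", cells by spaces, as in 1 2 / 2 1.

4 2 5 3 1 / 2 3 1 5 4 / 1 5 2 4 3 / 5 4 3 1 2 / 3 1 4 2 5

row 2 has {1,4}; column 2 has {2,4,5}; the diagonal has {1,5} — only 3 is left for (r2,c2).
row 2 has {1,3,4}; column 4 has {1,2} — only 5 is left for (r2,c4).
row 3 has {5}; column 3 has {1,4,5}; the diagonal has {1,3,5} — only 2 is left for (r3,c3).
row 3 has {2,5}; column 5 has {1,2,4,5} — only 3 is left for (r3,c5).
row 4 has {1,2,4}; column 3 has {1,2,4,5} — only 3 is left for (r4,c3).
row 5 has {2,4,5}; column 2 has {2,3,4,5} — only 1 is left for (r5,c2).
row 1 has {1,2,5}; column 1 is empty so far; the diagonal has {1,2,3,5} — only 4 is left for (r1,c1).
row 1 has {1,2,4,5}; column 4 has {1,2,5} — only 3 is left for (r1,c4).
row 2 has {1,3,4,5}; column 1 has {4} — only 2 is left for (r2,c1).
row 3 has {2,3,5}; column 1 has {2,4} — only 1 is left for (r3,c1).
row 3 has {1,2,3,5}; column 4 has {1,2,3,5} — only 4 is left for (r3,c4).
row 4 has {1,2,3,4}; column 1 has {1,2,4} — only 5 is left for (r4,c1).
row 5 has {1,2,4,5}; column 1 has {1,2,4,5} — only 3 is left for (r5,c1).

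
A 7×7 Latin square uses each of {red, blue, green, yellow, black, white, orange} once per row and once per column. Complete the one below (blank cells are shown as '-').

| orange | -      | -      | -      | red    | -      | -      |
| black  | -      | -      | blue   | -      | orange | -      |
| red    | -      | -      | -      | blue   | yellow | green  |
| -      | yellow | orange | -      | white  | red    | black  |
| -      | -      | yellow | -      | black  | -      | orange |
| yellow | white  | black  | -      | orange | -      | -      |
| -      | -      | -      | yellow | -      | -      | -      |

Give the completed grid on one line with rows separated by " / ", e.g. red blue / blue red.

orange blue green black red white yellow / black green red blue yellow orange white / red black white orange blue yellow green / blue yellow orange green white red black / green red yellow white black blue orange / yellow white black red orange green blue / white orange blue yellow green black red

At row 3, column 3: row 3 has {red,blue,green,yellow}; column 3 has {yellow,black,orange}; that leaves white.
At row 4, column 4: row 4 has {red,yellow,black,white,orange}; column 4 has {blue,yellow}; that leaves green.
At row 6, column 4: row 6 has {yellow,black,white,orange}; column 4 has {blue,green,yellow}; that leaves red.
At row 6, column 7: row 6 has {red,yellow,black,white,orange}; column 7 has {green,black,orange}; that leaves blue.
At row 7, column 5: row 7 has {yellow}; column 5 has {red,blue,black,white,orange}; that leaves green.
At row 2, column 5: row 2 has {blue,black,orange}; column 5 has {red,blue,green,black,white,orange}; that leaves yellow.
At row 4, column 1: row 4 has {red,green,yellow,black,white,orange}; column 1 has {red,yellow,black,orange}; that leaves blue.
At row 5, column 4: row 5 has {yellow,black,orange}; column 4 has {red,blue,green,yellow}; that leaves white.
At row 6, column 6: row 6 has {red,blue,yellow,black,white,orange}; column 6 has {red,yellow,orange}; that leaves green.
At row 7, column 1: row 7 has {green,yellow}; column 1 has {red,blue,yellow,black,orange}; that leaves white.
At row 7, column 7: row 7 has {green,yellow,white}; column 7 has {blue,green,black,orange}; that leaves red.
At row 1, column 4: row 1 has {red,orange}; column 4 has {red,blue,green,yellow,white}; that leaves black.
At row 2, column 7: row 2 has {blue,yellow,black,orange}; column 7 has {red,blue,green,black,orange}; that leaves white.
At row 3, column 4: row 3 has {red,blue,green,yellow,white}; column 4 has {red,blue,green,yellow,black,white}; that leaves orange.
At row 5, column 1: row 5 has {yellow,black,white,orange}; column 1 has {red,blue,yellow,black,white,orange}; that leaves green.
At row 5, column 6: row 5 has {green,yellow,black,white,orange}; column 6 has {red,green,yellow,orange}; that leaves blue.
At row 7, column 3: row 7 has {red,green,yellow,white}; column 3 has {yellow,black,white,orange}; that leaves blue.
At row 7, column 6: row 7 has {red,blue,green,yellow,white}; column 6 has {red,blue,green,yellow,orange}; that leaves black.
At row 1, column 3: row 1 has {red,black,orange}; column 3 has {blue,yellow,black,white,orange}; that leaves green.
At row 1, column 6: row 1 has {red,green,black,orange}; column 6 has {red,blue,green,yellow,black,orange}; that leaves white.
At row 1, column 7: row 1 has {red,green,black,white,orange}; column 7 has {red,blue,green,black,white,orange}; that leaves yellow.
At row 2, column 3: row 2 has {blue,yellow,black,white,orange}; column 3 has {blue,green,yellow,black,white,orange}; that leaves red.
At row 3, column 2: row 3 has {red,blue,green,yellow,white,orange}; column 2 has {yellow,white}; that leaves black.
At row 5, column 2: row 5 has {blue,green,yellow,black,white,orange}; column 2 has {yellow,black,white}; that leaves red.
At row 7, column 2: row 7 has {red,blue,green,yellow,black,white}; column 2 has {red,yellow,black,white}; that leaves orange.
At row 1, column 2: row 1 has {red,green,yellow,black,white,orange}; column 2 has {red,yellow,black,white,orange}; that leaves blue.
At row 2, column 2: row 2 has {red,blue,yellow,black,white,orange}; column 2 has {red,blue,yellow,black,white,orange}; that leaves green.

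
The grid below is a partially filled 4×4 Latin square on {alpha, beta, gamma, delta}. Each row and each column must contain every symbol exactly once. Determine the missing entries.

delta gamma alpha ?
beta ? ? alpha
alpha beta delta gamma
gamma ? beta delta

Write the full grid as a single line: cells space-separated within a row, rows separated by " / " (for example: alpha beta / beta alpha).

Cell (r1,c4): row 1 has {alpha,gamma,delta}; column 4 has {alpha,gamma,delta} → beta.
Cell (r2,c2): row 2 has {alpha,beta}; column 2 has {beta,gamma} → delta.
Cell (r2,c3): row 2 has {alpha,beta,delta}; column 3 has {alpha,beta,delta} → gamma.
Cell (r4,c2): row 4 has {beta,gamma,delta}; column 2 has {beta,gamma,delta} → alpha.

delta gamma alpha beta / beta delta gamma alpha / alpha beta delta gamma / gamma alpha beta delta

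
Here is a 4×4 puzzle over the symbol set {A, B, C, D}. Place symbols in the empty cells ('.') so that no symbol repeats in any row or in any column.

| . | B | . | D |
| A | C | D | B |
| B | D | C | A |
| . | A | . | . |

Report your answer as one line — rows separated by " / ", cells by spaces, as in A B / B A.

C B A D / A C D B / B D C A / D A B C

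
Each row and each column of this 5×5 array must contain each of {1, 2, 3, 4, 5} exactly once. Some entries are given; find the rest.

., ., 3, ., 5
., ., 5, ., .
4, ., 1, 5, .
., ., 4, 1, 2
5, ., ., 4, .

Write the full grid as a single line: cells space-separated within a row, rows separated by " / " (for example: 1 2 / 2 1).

1 4 3 2 5 / 2 1 5 3 4 / 4 2 1 5 3 / 3 5 4 1 2 / 5 3 2 4 1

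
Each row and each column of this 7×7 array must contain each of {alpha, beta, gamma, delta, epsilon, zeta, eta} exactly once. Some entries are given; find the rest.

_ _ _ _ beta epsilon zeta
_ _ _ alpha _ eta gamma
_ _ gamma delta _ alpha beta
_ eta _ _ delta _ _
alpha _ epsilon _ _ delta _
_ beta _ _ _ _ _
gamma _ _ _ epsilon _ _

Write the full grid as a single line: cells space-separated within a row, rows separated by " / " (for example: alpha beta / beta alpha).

row 2 has {alpha,gamma,eta}; column 5 has {beta,delta,epsilon} — only zeta is left for (r2,c5).
row 3 has {alpha,beta,gamma,delta}; column 5 has {beta,delta,epsilon,zeta} — only eta is left for (r3,c5).
row 5 has {alpha,delta,epsilon}; column 5 has {beta,delta,epsilon,zeta,eta} — only gamma is left for (r5,c5).
row 5 has {alpha,gamma,delta,epsilon}; column 7 has {beta,gamma,zeta} — only eta is left for (r5,c7).
row 6 has {beta}; column 5 has {beta,gamma,delta,epsilon,zeta,eta} — only alpha is left for (r6,c5).
row 5 has {alpha,gamma,delta,epsilon,eta}; column 2 has {beta,eta} — only zeta is left for (r5,c2).
row 5 has {alpha,gamma,delta,epsilon,zeta,eta}; column 4 has {alpha,delta} — only beta is left for (r5,c4).
row 3 has {alpha,beta,gamma,delta,eta}; column 2 has {beta,zeta,eta} — only epsilon is left for (r3,c2).
row 2 has {alpha,gamma,zeta,eta}; column 2 has {beta,epsilon,zeta,eta} — only delta is left for (r2,c2).
row 2 has {alpha,gamma,delta,zeta,eta}; column 3 has {gamma,epsilon} — only beta is left for (r2,c3).
row 3 has {alpha,beta,gamma,delta,epsilon,eta}; column 1 has {alpha,gamma} — only zeta is left for (r3,c1).
row 7 has {gamma,epsilon}; column 2 has {beta,delta,epsilon,zeta,eta} — only alpha is left for (r7,c2).
row 7 has {alpha,gamma,epsilon}; column 7 has {beta,gamma,zeta,eta} — only delta is left for (r7,c7).
row 1 has {beta,epsilon,zeta}; column 2 has {alpha,beta,delta,epsilon,zeta,eta} — only gamma is left for (r1,c2).
row 1 has {beta,gamma,epsilon,zeta}; column 4 has {alpha,beta,delta} — only eta is left for (r1,c4).
row 2 has {alpha,beta,gamma,delta,zeta,eta}; column 1 has {alpha,gamma,zeta} — only epsilon is left for (r2,c1).
row 4 has {delta,eta}; column 1 has {alpha,gamma,epsilon,zeta} — only beta is left for (r4,c1).
row 6 has {alpha,beta}; column 7 has {beta,gamma,delta,zeta,eta} — only epsilon is left for (r6,c7).
row 7 has {alpha,gamma,delta,epsilon}; column 4 has {alpha,beta,delta,eta} — only zeta is left for (r7,c4).
row 7 has {alpha,gamma,delta,epsilon,zeta}; column 6 has {alpha,delta,epsilon,eta} — only beta is left for (r7,c6).
row 1 has {beta,gamma,epsilon,zeta,eta}; column 1 has {alpha,beta,gamma,epsilon,zeta} — only delta is left for (r1,c1).
row 1 has {beta,gamma,delta,epsilon,zeta,eta}; column 3 has {beta,gamma,epsilon} — only alpha is left for (r1,c3).
row 4 has {beta,delta,eta}; column 3 has {alpha,beta,gamma,epsilon} — only zeta is left for (r4,c3).
row 4 has {beta,delta,zeta,eta}; column 6 has {alpha,beta,delta,epsilon,eta} — only gamma is left for (r4,c6).
row 4 has {beta,gamma,delta,zeta,eta}; column 7 has {beta,gamma,delta,epsilon,zeta,eta} — only alpha is left for (r4,c7).
row 6 has {alpha,beta,epsilon}; column 1 has {alpha,beta,gamma,delta,epsilon,zeta} — only eta is left for (r6,c1).
row 6 has {alpha,beta,epsilon,eta}; column 3 has {alpha,beta,gamma,epsilon,zeta} — only delta is left for (r6,c3).
row 6 has {alpha,beta,delta,epsilon,eta}; column 4 has {alpha,beta,delta,zeta,eta} — only gamma is left for (r6,c4).
row 6 has {alpha,beta,gamma,delta,epsilon,eta}; column 6 has {alpha,beta,gamma,delta,epsilon,eta} — only zeta is left for (r6,c6).
row 7 has {alpha,beta,gamma,delta,epsilon,zeta}; column 3 has {alpha,beta,gamma,delta,epsilon,zeta} — only eta is left for (r7,c3).
row 4 has {alpha,beta,gamma,delta,zeta,eta}; column 4 has {alpha,beta,gamma,delta,zeta,eta} — only epsilon is left for (r4,c4).

delta gamma alpha eta beta epsilon zeta / epsilon delta beta alpha zeta eta gamma / zeta epsilon gamma delta eta alpha beta / beta eta zeta epsilon delta gamma alpha / alpha zeta epsilon beta gamma delta eta / eta beta delta gamma alpha zeta epsilon / gamma alpha eta zeta epsilon beta delta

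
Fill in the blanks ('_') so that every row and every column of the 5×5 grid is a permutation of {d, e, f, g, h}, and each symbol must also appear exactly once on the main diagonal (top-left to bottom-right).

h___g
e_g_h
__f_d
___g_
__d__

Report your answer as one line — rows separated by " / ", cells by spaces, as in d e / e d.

(r1,c3) = e
(r2,c2) = d
(r2,c4) = f
(r3,c1) = g
(r4,c3) = h
(r5,c1) = f
(r5,c5) = e
(r1,c2) = f
(r1,c4) = d
(r4,c1) = d
(r4,c2) = e
(r4,c5) = f
(r5,c4) = h
(r3,c2) = h
(r3,c4) = e
(r5,c2) = g

h f e d g / e d g f h / g h f e d / d e h g f / f g d h e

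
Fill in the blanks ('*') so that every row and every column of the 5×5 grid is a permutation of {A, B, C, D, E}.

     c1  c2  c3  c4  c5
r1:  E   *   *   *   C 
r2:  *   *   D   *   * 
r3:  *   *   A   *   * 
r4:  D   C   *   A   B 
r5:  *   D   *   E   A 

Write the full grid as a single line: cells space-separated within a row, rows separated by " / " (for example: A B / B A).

E A B D C / A B D C E / C E A B D / D C E A B / B D C E A

(r1,c3): row 1 has {C,E}; column 3 has {A,D}, so it must be B.
(r1,c4): row 1 has {B,C,E}; column 4 has {A,E}, so it must be D.
(r2,c5): row 2 has {D}; column 5 has {A,B,C}, so it must be E.
(r3,c5): row 3 has {A}; column 5 has {A,B,C,E}, so it must be D.
(r4,c3): row 4 has {A,B,C,D}; column 3 has {A,B,D}, so it must be E.
(r5,c3): row 5 has {A,D,E}; column 3 has {A,B,D,E}, so it must be C.
(r1,c2): row 1 has {B,C,D,E}; column 2 has {C,D}, so it must be A.
(r2,c2): row 2 has {D,E}; column 2 has {A,C,D}, so it must be B.
(r2,c4): row 2 has {B,D,E}; column 4 has {A,D,E}, so it must be C.
(r3,c2): row 3 has {A,D}; column 2 has {A,B,C,D}, so it must be E.
(r3,c4): row 3 has {A,D,E}; column 4 has {A,C,D,E}, so it must be B.
(r5,c1): row 5 has {A,C,D,E}; column 1 has {D,E}, so it must be B.
(r2,c1): row 2 has {B,C,D,E}; column 1 has {B,D,E}, so it must be A.
(r3,c1): row 3 has {A,B,D,E}; column 1 has {A,B,D,E}, so it must be C.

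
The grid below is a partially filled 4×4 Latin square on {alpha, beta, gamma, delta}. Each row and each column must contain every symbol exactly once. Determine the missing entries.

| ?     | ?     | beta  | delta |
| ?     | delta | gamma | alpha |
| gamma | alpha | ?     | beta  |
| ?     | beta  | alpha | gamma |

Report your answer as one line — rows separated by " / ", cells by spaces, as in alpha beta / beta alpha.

alpha gamma beta delta / beta delta gamma alpha / gamma alpha delta beta / delta beta alpha gamma

(r1,c1) = alpha
(r1,c2) = gamma
(r2,c1) = beta
(r3,c3) = delta
(r4,c1) = delta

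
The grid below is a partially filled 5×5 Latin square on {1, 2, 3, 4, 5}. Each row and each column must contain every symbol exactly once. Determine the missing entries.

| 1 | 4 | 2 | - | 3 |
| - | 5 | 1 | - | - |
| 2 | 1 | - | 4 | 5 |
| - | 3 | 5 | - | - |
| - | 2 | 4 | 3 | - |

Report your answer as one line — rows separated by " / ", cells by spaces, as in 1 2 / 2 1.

1 4 2 5 3 / 3 5 1 2 4 / 2 1 3 4 5 / 4 3 5 1 2 / 5 2 4 3 1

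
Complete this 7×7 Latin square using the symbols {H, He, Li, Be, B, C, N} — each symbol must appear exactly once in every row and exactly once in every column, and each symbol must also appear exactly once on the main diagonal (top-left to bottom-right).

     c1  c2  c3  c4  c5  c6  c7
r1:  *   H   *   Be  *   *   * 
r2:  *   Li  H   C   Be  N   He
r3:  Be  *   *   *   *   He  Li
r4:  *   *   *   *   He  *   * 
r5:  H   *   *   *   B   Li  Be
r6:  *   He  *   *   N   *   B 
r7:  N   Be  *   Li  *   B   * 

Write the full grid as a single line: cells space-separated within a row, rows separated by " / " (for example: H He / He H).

He H B Be Li C N / B Li H C Be N He / Be N C B H He Li / Li B Be N He H C / H C N He B Li Be / C He Li H N Be B / N Be He Li C B H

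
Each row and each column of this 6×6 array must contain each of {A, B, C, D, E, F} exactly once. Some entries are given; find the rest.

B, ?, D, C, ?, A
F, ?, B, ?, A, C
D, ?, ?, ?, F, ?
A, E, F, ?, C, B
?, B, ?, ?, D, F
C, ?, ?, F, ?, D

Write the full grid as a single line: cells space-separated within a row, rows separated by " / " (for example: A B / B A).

B F D C E A / F D B E A C / D C A B F E / A E F D C B / E B C A D F / C A E F B D

(r1,c2) = F
(r1,c5) = E
(r2,c2) = D
(r2,c4) = E
(r3,c6) = E
(r4,c4) = D
(r5,c1) = E
(r5,c4) = A
(r6,c2) = A
(r6,c3) = E
(r6,c5) = B
(r3,c2) = C
(r3,c3) = A
(r3,c4) = B
(r5,c3) = C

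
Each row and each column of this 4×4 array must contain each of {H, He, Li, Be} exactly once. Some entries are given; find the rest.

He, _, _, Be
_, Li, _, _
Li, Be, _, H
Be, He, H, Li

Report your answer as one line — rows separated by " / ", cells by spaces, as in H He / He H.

He H Li Be / H Li Be He / Li Be He H / Be He H Li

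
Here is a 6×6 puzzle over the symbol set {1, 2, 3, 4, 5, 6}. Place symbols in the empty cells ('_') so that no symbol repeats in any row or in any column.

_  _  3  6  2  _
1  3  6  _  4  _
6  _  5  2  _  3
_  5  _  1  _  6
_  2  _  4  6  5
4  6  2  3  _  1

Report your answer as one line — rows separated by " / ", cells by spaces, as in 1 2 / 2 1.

5 1 3 6 2 4 / 1 3 6 5 4 2 / 6 4 5 2 1 3 / 2 5 4 1 3 6 / 3 2 1 4 6 5 / 4 6 2 3 5 1

row 1 has {2,3,6}; column 1 has {1,4,6} — only 5 is left for (r1,c1).
row 1 has {2,3,5,6}; column 6 has {1,3,5,6} — only 4 is left for (r1,c6).
row 2 has {1,3,4,6}; column 4 has {1,2,3,4,6} — only 5 is left for (r2,c4).
row 2 has {1,3,4,5,6}; column 6 has {1,3,4,5,6} — only 2 is left for (r2,c6).
row 3 has {2,3,5,6}; column 5 has {2,4,6} — only 1 is left for (r3,c5).
row 4 has {1,5,6}; column 3 has {2,3,5,6} — only 4 is left for (r4,c3).
row 4 has {1,4,5,6}; column 5 has {1,2,4,6} — only 3 is left for (r4,c5).
row 5 has {2,4,5,6}; column 1 has {1,4,5,6} — only 3 is left for (r5,c1).
row 5 has {2,3,4,5,6}; column 3 has {2,3,4,5,6} — only 1 is left for (r5,c3).
row 6 has {1,2,3,4,6}; column 5 has {1,2,3,4,6} — only 5 is left for (r6,c5).
row 1 has {2,3,4,5,6}; column 2 has {2,3,5,6} — only 1 is left for (r1,c2).
row 3 has {1,2,3,5,6}; column 2 has {1,2,3,5,6} — only 4 is left for (r3,c2).
row 4 has {1,3,4,5,6}; column 1 has {1,3,4,5,6} — only 2 is left for (r4,c1).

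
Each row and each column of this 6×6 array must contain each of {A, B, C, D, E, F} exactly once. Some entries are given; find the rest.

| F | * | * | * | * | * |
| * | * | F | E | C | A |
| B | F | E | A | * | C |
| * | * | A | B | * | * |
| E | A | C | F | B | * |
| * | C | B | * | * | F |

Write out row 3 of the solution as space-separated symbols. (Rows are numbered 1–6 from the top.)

(r1,c3) = D
(r1,c4) = C
(r2,c1) = D
(r2,c2) = B
(r3,c5) = D

B F E A D C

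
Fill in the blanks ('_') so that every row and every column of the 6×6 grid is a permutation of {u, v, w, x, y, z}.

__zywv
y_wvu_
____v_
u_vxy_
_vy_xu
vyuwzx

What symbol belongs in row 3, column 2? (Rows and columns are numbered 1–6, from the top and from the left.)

w

(r1,c1) = x
(r1,c2) = u
(r2,c6) = z
(r3,c3) = x
(r4,c6) = w
(r5,c4) = z
(r2,c2) = x
(r3,c4) = u
(r3,c6) = y
(r4,c2) = z
(r5,c1) = w
(r3,c1) = z
(r3,c2) = w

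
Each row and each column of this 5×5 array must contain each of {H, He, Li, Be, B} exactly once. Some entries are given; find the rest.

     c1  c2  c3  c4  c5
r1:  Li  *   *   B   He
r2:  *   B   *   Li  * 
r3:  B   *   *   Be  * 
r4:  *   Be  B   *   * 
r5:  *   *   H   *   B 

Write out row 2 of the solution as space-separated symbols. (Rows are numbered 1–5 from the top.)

(r1,c2): row 1 has {He,Li,B}; column 2 has {Be,B}, so it must be H.
(r1,c3): row 1 has {H,He,Li,B}; column 3 has {H,B}, so it must be Be.
(r2,c3): row 2 has {Li,B}; column 3 has {H,Be,B}, so it must be He.
(r3,c3): row 3 has {Be,B}; column 3 has {H,He,Be,B}, so it must be Li.
(r3,c5): row 3 has {Li,Be,B}; column 5 has {He,B}, so it must be H.
(r4,c5): row 4 has {Be,B}; column 5 has {H,He,B}, so it must be Li.
(r5,c4): row 5 has {H,B}; column 4 has {Li,Be,B}, so it must be He.
(r2,c5): row 2 has {He,Li,B}; column 5 has {H,He,Li,B}, so it must be Be.
(r3,c2): row 3 has {H,Li,Be,B}; column 2 has {H,Be,B}, so it must be He.
(r4,c4): row 4 has {Li,Be,B}; column 4 has {He,Li,Be,B}, so it must be H.
(r5,c1): row 5 has {H,He,B}; column 1 has {Li,B}, so it must be Be.
(r5,c2): row 5 has {H,He,Be,B}; column 2 has {H,He,Be,B}, so it must be Li.
(r2,c1): row 2 has {He,Li,Be,B}; column 1 has {Li,Be,B}, so it must be H.

H B He Li Be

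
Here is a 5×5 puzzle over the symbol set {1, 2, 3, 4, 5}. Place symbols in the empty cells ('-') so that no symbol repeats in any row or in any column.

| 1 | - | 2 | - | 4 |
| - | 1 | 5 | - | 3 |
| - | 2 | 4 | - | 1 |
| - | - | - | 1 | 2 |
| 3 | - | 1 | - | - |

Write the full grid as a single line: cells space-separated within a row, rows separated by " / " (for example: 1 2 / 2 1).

row 3 has {1,2,4}; column 1 has {1,3} — only 5 is left for (r3,c1).
row 3 has {1,2,4,5}; column 4 has {1} — only 3 is left for (r3,c4).
row 4 has {1,2}; column 1 has {1,3,5} — only 4 is left for (r4,c1).
row 4 has {1,2,4}; column 3 has {1,2,4,5} — only 3 is left for (r4,c3).
row 5 has {1,3}; column 5 has {1,2,3,4} — only 5 is left for (r5,c5).
row 1 has {1,2,4}; column 4 has {1,3} — only 5 is left for (r1,c4).
row 2 has {1,3,5}; column 1 has {1,3,4,5} — only 2 is left for (r2,c1).
row 2 has {1,2,3,5}; column 4 has {1,3,5} — only 4 is left for (r2,c4).
row 4 has {1,2,3,4}; column 2 has {1,2} — only 5 is left for (r4,c2).
row 5 has {1,3,5}; column 2 has {1,2,5} — only 4 is left for (r5,c2).
row 5 has {1,3,4,5}; column 4 has {1,3,4,5} — only 2 is left for (r5,c4).
row 1 has {1,2,4,5}; column 2 has {1,2,4,5} — only 3 is left for (r1,c2).

1 3 2 5 4 / 2 1 5 4 3 / 5 2 4 3 1 / 4 5 3 1 2 / 3 4 1 2 5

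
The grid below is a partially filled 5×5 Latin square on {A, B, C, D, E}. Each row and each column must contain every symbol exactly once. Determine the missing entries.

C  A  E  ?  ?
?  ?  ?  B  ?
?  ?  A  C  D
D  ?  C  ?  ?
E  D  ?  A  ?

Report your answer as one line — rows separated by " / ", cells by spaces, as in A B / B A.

C A E D B / A C D B E / B E A C D / D B C E A / E D B A C

(r1,c4): row 1 has {A,C,E}; column 4 has {A,B,C}, so it must be D.
(r1,c5): row 1 has {A,C,D,E}; column 5 has {D}, so it must be B.
(r2,c1): row 2 has {B}; column 1 has {C,D,E}, so it must be A.
(r2,c3): row 2 has {A,B}; column 3 has {A,C,E}, so it must be D.
(r3,c1): row 3 has {A,C,D}; column 1 has {A,C,D,E}, so it must be B.
(r3,c2): row 3 has {A,B,C,D}; column 2 has {A,D}, so it must be E.
(r4,c2): row 4 has {C,D}; column 2 has {A,D,E}, so it must be B.
(r4,c4): row 4 has {B,C,D}; column 4 has {A,B,C,D}, so it must be E.
(r4,c5): row 4 has {B,C,D,E}; column 5 has {B,D}, so it must be A.
(r5,c3): row 5 has {A,D,E}; column 3 has {A,C,D,E}, so it must be B.
(r5,c5): row 5 has {A,B,D,E}; column 5 has {A,B,D}, so it must be C.
(r2,c2): row 2 has {A,B,D}; column 2 has {A,B,D,E}, so it must be C.
(r2,c5): row 2 has {A,B,C,D}; column 5 has {A,B,C,D}, so it must be E.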